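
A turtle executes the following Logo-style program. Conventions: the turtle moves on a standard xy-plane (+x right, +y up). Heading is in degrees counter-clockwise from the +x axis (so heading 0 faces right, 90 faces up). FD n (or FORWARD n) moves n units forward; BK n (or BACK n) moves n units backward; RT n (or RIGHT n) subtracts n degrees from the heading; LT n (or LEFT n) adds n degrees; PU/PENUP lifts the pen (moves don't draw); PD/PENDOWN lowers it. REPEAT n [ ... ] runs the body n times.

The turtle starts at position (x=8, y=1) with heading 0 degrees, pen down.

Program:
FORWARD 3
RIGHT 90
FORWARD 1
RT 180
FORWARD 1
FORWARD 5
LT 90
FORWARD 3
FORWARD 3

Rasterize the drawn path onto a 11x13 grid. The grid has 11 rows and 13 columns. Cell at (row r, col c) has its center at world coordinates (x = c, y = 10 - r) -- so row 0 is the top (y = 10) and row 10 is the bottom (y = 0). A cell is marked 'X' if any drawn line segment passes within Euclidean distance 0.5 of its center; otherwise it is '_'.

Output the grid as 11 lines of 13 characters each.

Segment 0: (8,1) -> (11,1)
Segment 1: (11,1) -> (11,0)
Segment 2: (11,0) -> (11,1)
Segment 3: (11,1) -> (11,6)
Segment 4: (11,6) -> (8,6)
Segment 5: (8,6) -> (5,6)

Answer: _____________
_____________
_____________
_____________
_____XXXXXXX_
___________X_
___________X_
___________X_
___________X_
________XXXX_
___________X_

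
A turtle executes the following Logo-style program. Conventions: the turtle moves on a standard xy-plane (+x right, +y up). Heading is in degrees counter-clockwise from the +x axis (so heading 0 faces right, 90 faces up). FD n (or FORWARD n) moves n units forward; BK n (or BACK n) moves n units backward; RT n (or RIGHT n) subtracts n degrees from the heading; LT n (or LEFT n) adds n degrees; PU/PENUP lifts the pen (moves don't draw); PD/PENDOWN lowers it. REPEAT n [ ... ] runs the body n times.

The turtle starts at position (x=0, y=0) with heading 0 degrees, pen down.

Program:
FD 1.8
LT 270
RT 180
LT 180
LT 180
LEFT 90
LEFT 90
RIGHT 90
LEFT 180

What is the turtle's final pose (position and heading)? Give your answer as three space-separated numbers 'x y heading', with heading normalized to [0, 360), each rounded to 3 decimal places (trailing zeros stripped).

Executing turtle program step by step:
Start: pos=(0,0), heading=0, pen down
FD 1.8: (0,0) -> (1.8,0) [heading=0, draw]
LT 270: heading 0 -> 270
RT 180: heading 270 -> 90
LT 180: heading 90 -> 270
LT 180: heading 270 -> 90
LT 90: heading 90 -> 180
LT 90: heading 180 -> 270
RT 90: heading 270 -> 180
LT 180: heading 180 -> 0
Final: pos=(1.8,0), heading=0, 1 segment(s) drawn

Answer: 1.8 0 0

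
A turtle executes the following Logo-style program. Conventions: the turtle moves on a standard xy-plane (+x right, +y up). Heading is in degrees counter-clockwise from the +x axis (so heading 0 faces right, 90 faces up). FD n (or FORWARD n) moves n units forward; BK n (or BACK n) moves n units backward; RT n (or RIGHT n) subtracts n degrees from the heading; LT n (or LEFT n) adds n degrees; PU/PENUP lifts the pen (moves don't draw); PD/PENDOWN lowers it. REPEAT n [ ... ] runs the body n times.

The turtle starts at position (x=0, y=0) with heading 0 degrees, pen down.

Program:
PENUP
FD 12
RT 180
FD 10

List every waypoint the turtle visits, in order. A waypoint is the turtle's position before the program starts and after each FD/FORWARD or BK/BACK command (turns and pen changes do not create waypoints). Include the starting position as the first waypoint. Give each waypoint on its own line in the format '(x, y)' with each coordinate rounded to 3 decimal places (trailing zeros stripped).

Executing turtle program step by step:
Start: pos=(0,0), heading=0, pen down
PU: pen up
FD 12: (0,0) -> (12,0) [heading=0, move]
RT 180: heading 0 -> 180
FD 10: (12,0) -> (2,0) [heading=180, move]
Final: pos=(2,0), heading=180, 0 segment(s) drawn
Waypoints (3 total):
(0, 0)
(12, 0)
(2, 0)

Answer: (0, 0)
(12, 0)
(2, 0)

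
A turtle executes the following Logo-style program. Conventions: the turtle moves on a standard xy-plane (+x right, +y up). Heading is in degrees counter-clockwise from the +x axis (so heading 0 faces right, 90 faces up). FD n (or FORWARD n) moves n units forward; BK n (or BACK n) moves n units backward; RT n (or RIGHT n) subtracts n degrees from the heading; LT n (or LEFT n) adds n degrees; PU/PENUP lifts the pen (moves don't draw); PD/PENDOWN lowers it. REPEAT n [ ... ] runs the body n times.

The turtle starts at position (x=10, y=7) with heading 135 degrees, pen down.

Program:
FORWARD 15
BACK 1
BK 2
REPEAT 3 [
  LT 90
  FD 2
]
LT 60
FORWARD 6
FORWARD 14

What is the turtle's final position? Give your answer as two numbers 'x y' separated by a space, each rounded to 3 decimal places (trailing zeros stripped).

Executing turtle program step by step:
Start: pos=(10,7), heading=135, pen down
FD 15: (10,7) -> (-0.607,17.607) [heading=135, draw]
BK 1: (-0.607,17.607) -> (0.101,16.899) [heading=135, draw]
BK 2: (0.101,16.899) -> (1.515,15.485) [heading=135, draw]
REPEAT 3 [
  -- iteration 1/3 --
  LT 90: heading 135 -> 225
  FD 2: (1.515,15.485) -> (0.101,14.071) [heading=225, draw]
  -- iteration 2/3 --
  LT 90: heading 225 -> 315
  FD 2: (0.101,14.071) -> (1.515,12.657) [heading=315, draw]
  -- iteration 3/3 --
  LT 90: heading 315 -> 45
  FD 2: (1.515,12.657) -> (2.929,14.071) [heading=45, draw]
]
LT 60: heading 45 -> 105
FD 6: (2.929,14.071) -> (1.376,19.867) [heading=105, draw]
FD 14: (1.376,19.867) -> (-2.247,33.39) [heading=105, draw]
Final: pos=(-2.247,33.39), heading=105, 8 segment(s) drawn

Answer: -2.247 33.39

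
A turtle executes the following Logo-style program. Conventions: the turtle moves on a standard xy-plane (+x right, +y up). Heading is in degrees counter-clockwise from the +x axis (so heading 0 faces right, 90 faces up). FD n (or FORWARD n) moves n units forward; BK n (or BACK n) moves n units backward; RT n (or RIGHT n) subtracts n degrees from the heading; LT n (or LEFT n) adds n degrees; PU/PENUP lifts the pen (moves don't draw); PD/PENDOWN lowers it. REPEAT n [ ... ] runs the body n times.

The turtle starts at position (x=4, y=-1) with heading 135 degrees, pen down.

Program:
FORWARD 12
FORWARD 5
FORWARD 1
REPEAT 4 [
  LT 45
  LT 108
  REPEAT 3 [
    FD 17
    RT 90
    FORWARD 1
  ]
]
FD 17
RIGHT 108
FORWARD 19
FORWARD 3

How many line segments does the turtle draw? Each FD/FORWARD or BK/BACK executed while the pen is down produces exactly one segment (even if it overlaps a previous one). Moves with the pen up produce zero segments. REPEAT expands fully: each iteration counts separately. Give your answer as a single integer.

Executing turtle program step by step:
Start: pos=(4,-1), heading=135, pen down
FD 12: (4,-1) -> (-4.485,7.485) [heading=135, draw]
FD 5: (-4.485,7.485) -> (-8.021,11.021) [heading=135, draw]
FD 1: (-8.021,11.021) -> (-8.728,11.728) [heading=135, draw]
REPEAT 4 [
  -- iteration 1/4 --
  LT 45: heading 135 -> 180
  LT 108: heading 180 -> 288
  REPEAT 3 [
    -- iteration 1/3 --
    FD 17: (-8.728,11.728) -> (-3.475,-4.44) [heading=288, draw]
    RT 90: heading 288 -> 198
    FD 1: (-3.475,-4.44) -> (-4.426,-4.749) [heading=198, draw]
    -- iteration 2/3 --
    FD 17: (-4.426,-4.749) -> (-20.594,-10.002) [heading=198, draw]
    RT 90: heading 198 -> 108
    FD 1: (-20.594,-10.002) -> (-20.903,-9.051) [heading=108, draw]
    -- iteration 3/3 --
    FD 17: (-20.903,-9.051) -> (-26.156,7.117) [heading=108, draw]
    RT 90: heading 108 -> 18
    FD 1: (-26.156,7.117) -> (-25.205,7.426) [heading=18, draw]
  ]
  -- iteration 2/4 --
  LT 45: heading 18 -> 63
  LT 108: heading 63 -> 171
  REPEAT 3 [
    -- iteration 1/3 --
    FD 17: (-25.205,7.426) -> (-41.996,10.085) [heading=171, draw]
    RT 90: heading 171 -> 81
    FD 1: (-41.996,10.085) -> (-41.839,11.073) [heading=81, draw]
    -- iteration 2/3 --
    FD 17: (-41.839,11.073) -> (-39.18,27.863) [heading=81, draw]
    RT 90: heading 81 -> 351
    FD 1: (-39.18,27.863) -> (-38.192,27.707) [heading=351, draw]
    -- iteration 3/3 --
    FD 17: (-38.192,27.707) -> (-21.401,25.048) [heading=351, draw]
    RT 90: heading 351 -> 261
    FD 1: (-21.401,25.048) -> (-21.558,24.06) [heading=261, draw]
  ]
  -- iteration 3/4 --
  LT 45: heading 261 -> 306
  LT 108: heading 306 -> 54
  REPEAT 3 [
    -- iteration 1/3 --
    FD 17: (-21.558,24.06) -> (-11.565,37.813) [heading=54, draw]
    RT 90: heading 54 -> 324
    FD 1: (-11.565,37.813) -> (-10.756,37.225) [heading=324, draw]
    -- iteration 2/3 --
    FD 17: (-10.756,37.225) -> (2.997,27.233) [heading=324, draw]
    RT 90: heading 324 -> 234
    FD 1: (2.997,27.233) -> (2.409,26.424) [heading=234, draw]
    -- iteration 3/3 --
    FD 17: (2.409,26.424) -> (-7.583,12.671) [heading=234, draw]
    RT 90: heading 234 -> 144
    FD 1: (-7.583,12.671) -> (-8.392,13.259) [heading=144, draw]
  ]
  -- iteration 4/4 --
  LT 45: heading 144 -> 189
  LT 108: heading 189 -> 297
  REPEAT 3 [
    -- iteration 1/3 --
    FD 17: (-8.392,13.259) -> (-0.674,-1.889) [heading=297, draw]
    RT 90: heading 297 -> 207
    FD 1: (-0.674,-1.889) -> (-1.565,-2.343) [heading=207, draw]
    -- iteration 2/3 --
    FD 17: (-1.565,-2.343) -> (-16.713,-10.06) [heading=207, draw]
    RT 90: heading 207 -> 117
    FD 1: (-16.713,-10.06) -> (-17.167,-9.169) [heading=117, draw]
    -- iteration 3/3 --
    FD 17: (-17.167,-9.169) -> (-24.884,5.978) [heading=117, draw]
    RT 90: heading 117 -> 27
    FD 1: (-24.884,5.978) -> (-23.993,6.432) [heading=27, draw]
  ]
]
FD 17: (-23.993,6.432) -> (-8.846,14.15) [heading=27, draw]
RT 108: heading 27 -> 279
FD 19: (-8.846,14.15) -> (-5.874,-4.616) [heading=279, draw]
FD 3: (-5.874,-4.616) -> (-5.405,-7.58) [heading=279, draw]
Final: pos=(-5.405,-7.58), heading=279, 30 segment(s) drawn
Segments drawn: 30

Answer: 30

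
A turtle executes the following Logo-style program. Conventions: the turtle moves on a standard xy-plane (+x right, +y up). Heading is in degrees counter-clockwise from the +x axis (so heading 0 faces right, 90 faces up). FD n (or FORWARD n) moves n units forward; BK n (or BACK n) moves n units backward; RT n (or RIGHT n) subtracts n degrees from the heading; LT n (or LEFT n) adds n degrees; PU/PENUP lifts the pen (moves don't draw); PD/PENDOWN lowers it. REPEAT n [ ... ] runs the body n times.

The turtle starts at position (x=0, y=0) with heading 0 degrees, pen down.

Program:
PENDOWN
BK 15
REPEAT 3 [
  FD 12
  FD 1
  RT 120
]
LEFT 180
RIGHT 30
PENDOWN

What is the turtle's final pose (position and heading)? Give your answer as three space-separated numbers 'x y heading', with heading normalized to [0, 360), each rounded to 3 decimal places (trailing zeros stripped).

Answer: -15 0 150

Derivation:
Executing turtle program step by step:
Start: pos=(0,0), heading=0, pen down
PD: pen down
BK 15: (0,0) -> (-15,0) [heading=0, draw]
REPEAT 3 [
  -- iteration 1/3 --
  FD 12: (-15,0) -> (-3,0) [heading=0, draw]
  FD 1: (-3,0) -> (-2,0) [heading=0, draw]
  RT 120: heading 0 -> 240
  -- iteration 2/3 --
  FD 12: (-2,0) -> (-8,-10.392) [heading=240, draw]
  FD 1: (-8,-10.392) -> (-8.5,-11.258) [heading=240, draw]
  RT 120: heading 240 -> 120
  -- iteration 3/3 --
  FD 12: (-8.5,-11.258) -> (-14.5,-0.866) [heading=120, draw]
  FD 1: (-14.5,-0.866) -> (-15,0) [heading=120, draw]
  RT 120: heading 120 -> 0
]
LT 180: heading 0 -> 180
RT 30: heading 180 -> 150
PD: pen down
Final: pos=(-15,0), heading=150, 7 segment(s) drawn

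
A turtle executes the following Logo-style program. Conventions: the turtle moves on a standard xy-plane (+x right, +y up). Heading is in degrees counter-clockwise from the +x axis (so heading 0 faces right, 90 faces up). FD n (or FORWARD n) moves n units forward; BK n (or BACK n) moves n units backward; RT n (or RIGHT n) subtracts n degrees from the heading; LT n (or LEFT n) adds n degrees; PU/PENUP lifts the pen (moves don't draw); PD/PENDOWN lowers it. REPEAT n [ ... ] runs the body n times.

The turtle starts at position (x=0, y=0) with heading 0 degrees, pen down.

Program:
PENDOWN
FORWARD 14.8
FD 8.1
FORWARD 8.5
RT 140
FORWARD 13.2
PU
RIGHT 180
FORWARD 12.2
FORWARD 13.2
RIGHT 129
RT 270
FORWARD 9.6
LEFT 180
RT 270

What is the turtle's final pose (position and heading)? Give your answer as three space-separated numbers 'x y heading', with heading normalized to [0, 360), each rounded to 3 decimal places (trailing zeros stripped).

Executing turtle program step by step:
Start: pos=(0,0), heading=0, pen down
PD: pen down
FD 14.8: (0,0) -> (14.8,0) [heading=0, draw]
FD 8.1: (14.8,0) -> (22.9,0) [heading=0, draw]
FD 8.5: (22.9,0) -> (31.4,0) [heading=0, draw]
RT 140: heading 0 -> 220
FD 13.2: (31.4,0) -> (21.288,-8.485) [heading=220, draw]
PU: pen up
RT 180: heading 220 -> 40
FD 12.2: (21.288,-8.485) -> (30.634,-0.643) [heading=40, move]
FD 13.2: (30.634,-0.643) -> (40.746,7.842) [heading=40, move]
RT 129: heading 40 -> 271
RT 270: heading 271 -> 1
FD 9.6: (40.746,7.842) -> (50.344,8.01) [heading=1, move]
LT 180: heading 1 -> 181
RT 270: heading 181 -> 271
Final: pos=(50.344,8.01), heading=271, 4 segment(s) drawn

Answer: 50.344 8.01 271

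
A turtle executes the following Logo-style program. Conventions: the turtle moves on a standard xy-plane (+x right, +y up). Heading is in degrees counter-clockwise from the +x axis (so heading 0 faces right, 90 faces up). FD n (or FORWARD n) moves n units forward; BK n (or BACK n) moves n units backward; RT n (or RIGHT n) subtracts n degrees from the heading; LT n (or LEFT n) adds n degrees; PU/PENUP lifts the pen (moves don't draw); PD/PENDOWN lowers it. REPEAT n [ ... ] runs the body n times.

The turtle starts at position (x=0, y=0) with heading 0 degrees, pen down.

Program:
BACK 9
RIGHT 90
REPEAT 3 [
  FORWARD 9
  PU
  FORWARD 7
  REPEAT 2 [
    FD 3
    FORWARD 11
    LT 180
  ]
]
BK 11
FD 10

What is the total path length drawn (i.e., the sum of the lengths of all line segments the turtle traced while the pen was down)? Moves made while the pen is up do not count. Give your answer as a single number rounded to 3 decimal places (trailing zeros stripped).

Answer: 18

Derivation:
Executing turtle program step by step:
Start: pos=(0,0), heading=0, pen down
BK 9: (0,0) -> (-9,0) [heading=0, draw]
RT 90: heading 0 -> 270
REPEAT 3 [
  -- iteration 1/3 --
  FD 9: (-9,0) -> (-9,-9) [heading=270, draw]
  PU: pen up
  FD 7: (-9,-9) -> (-9,-16) [heading=270, move]
  REPEAT 2 [
    -- iteration 1/2 --
    FD 3: (-9,-16) -> (-9,-19) [heading=270, move]
    FD 11: (-9,-19) -> (-9,-30) [heading=270, move]
    LT 180: heading 270 -> 90
    -- iteration 2/2 --
    FD 3: (-9,-30) -> (-9,-27) [heading=90, move]
    FD 11: (-9,-27) -> (-9,-16) [heading=90, move]
    LT 180: heading 90 -> 270
  ]
  -- iteration 2/3 --
  FD 9: (-9,-16) -> (-9,-25) [heading=270, move]
  PU: pen up
  FD 7: (-9,-25) -> (-9,-32) [heading=270, move]
  REPEAT 2 [
    -- iteration 1/2 --
    FD 3: (-9,-32) -> (-9,-35) [heading=270, move]
    FD 11: (-9,-35) -> (-9,-46) [heading=270, move]
    LT 180: heading 270 -> 90
    -- iteration 2/2 --
    FD 3: (-9,-46) -> (-9,-43) [heading=90, move]
    FD 11: (-9,-43) -> (-9,-32) [heading=90, move]
    LT 180: heading 90 -> 270
  ]
  -- iteration 3/3 --
  FD 9: (-9,-32) -> (-9,-41) [heading=270, move]
  PU: pen up
  FD 7: (-9,-41) -> (-9,-48) [heading=270, move]
  REPEAT 2 [
    -- iteration 1/2 --
    FD 3: (-9,-48) -> (-9,-51) [heading=270, move]
    FD 11: (-9,-51) -> (-9,-62) [heading=270, move]
    LT 180: heading 270 -> 90
    -- iteration 2/2 --
    FD 3: (-9,-62) -> (-9,-59) [heading=90, move]
    FD 11: (-9,-59) -> (-9,-48) [heading=90, move]
    LT 180: heading 90 -> 270
  ]
]
BK 11: (-9,-48) -> (-9,-37) [heading=270, move]
FD 10: (-9,-37) -> (-9,-47) [heading=270, move]
Final: pos=(-9,-47), heading=270, 2 segment(s) drawn

Segment lengths:
  seg 1: (0,0) -> (-9,0), length = 9
  seg 2: (-9,0) -> (-9,-9), length = 9
Total = 18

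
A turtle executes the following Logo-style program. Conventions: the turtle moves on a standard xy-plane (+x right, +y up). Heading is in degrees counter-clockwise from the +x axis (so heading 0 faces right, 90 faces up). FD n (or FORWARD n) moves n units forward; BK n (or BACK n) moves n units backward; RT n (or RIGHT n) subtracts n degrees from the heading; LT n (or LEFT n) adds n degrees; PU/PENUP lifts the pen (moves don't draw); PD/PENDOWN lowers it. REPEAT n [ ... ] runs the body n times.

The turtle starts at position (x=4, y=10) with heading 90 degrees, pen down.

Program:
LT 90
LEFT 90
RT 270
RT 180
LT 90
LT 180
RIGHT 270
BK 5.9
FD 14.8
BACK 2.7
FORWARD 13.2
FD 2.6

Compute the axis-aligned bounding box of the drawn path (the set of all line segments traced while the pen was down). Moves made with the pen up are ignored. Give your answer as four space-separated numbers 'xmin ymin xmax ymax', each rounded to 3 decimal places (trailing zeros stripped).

Executing turtle program step by step:
Start: pos=(4,10), heading=90, pen down
LT 90: heading 90 -> 180
LT 90: heading 180 -> 270
RT 270: heading 270 -> 0
RT 180: heading 0 -> 180
LT 90: heading 180 -> 270
LT 180: heading 270 -> 90
RT 270: heading 90 -> 180
BK 5.9: (4,10) -> (9.9,10) [heading=180, draw]
FD 14.8: (9.9,10) -> (-4.9,10) [heading=180, draw]
BK 2.7: (-4.9,10) -> (-2.2,10) [heading=180, draw]
FD 13.2: (-2.2,10) -> (-15.4,10) [heading=180, draw]
FD 2.6: (-15.4,10) -> (-18,10) [heading=180, draw]
Final: pos=(-18,10), heading=180, 5 segment(s) drawn

Segment endpoints: x in {-18, -15.4, -4.9, -2.2, 4, 9.9}, y in {10, 10, 10}
xmin=-18, ymin=10, xmax=9.9, ymax=10

Answer: -18 10 9.9 10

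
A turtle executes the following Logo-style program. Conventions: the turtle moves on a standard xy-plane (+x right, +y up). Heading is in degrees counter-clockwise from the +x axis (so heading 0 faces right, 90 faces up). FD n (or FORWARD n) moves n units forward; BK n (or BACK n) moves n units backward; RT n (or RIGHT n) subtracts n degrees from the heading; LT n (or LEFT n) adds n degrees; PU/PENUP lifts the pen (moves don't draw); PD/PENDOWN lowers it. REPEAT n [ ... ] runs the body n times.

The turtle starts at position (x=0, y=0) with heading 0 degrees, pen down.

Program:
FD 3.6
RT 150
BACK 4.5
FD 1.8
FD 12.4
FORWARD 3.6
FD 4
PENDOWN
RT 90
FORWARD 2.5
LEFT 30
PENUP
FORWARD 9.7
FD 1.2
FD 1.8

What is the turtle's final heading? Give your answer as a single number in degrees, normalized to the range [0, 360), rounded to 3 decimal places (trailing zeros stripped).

Executing turtle program step by step:
Start: pos=(0,0), heading=0, pen down
FD 3.6: (0,0) -> (3.6,0) [heading=0, draw]
RT 150: heading 0 -> 210
BK 4.5: (3.6,0) -> (7.497,2.25) [heading=210, draw]
FD 1.8: (7.497,2.25) -> (5.938,1.35) [heading=210, draw]
FD 12.4: (5.938,1.35) -> (-4.8,-4.85) [heading=210, draw]
FD 3.6: (-4.8,-4.85) -> (-7.918,-6.65) [heading=210, draw]
FD 4: (-7.918,-6.65) -> (-11.382,-8.65) [heading=210, draw]
PD: pen down
RT 90: heading 210 -> 120
FD 2.5: (-11.382,-8.65) -> (-12.632,-6.485) [heading=120, draw]
LT 30: heading 120 -> 150
PU: pen up
FD 9.7: (-12.632,-6.485) -> (-21.033,-1.635) [heading=150, move]
FD 1.2: (-21.033,-1.635) -> (-22.072,-1.035) [heading=150, move]
FD 1.8: (-22.072,-1.035) -> (-23.631,-0.135) [heading=150, move]
Final: pos=(-23.631,-0.135), heading=150, 7 segment(s) drawn

Answer: 150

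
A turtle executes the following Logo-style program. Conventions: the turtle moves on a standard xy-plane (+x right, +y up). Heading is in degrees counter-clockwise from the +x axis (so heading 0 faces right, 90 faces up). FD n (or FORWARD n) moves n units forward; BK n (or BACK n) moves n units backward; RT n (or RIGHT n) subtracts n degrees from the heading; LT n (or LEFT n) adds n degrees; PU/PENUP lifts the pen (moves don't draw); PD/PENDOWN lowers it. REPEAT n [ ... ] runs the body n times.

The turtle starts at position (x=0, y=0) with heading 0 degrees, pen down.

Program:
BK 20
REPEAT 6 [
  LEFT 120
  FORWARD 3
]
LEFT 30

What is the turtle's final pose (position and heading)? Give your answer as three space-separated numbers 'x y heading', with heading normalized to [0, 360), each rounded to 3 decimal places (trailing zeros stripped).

Executing turtle program step by step:
Start: pos=(0,0), heading=0, pen down
BK 20: (0,0) -> (-20,0) [heading=0, draw]
REPEAT 6 [
  -- iteration 1/6 --
  LT 120: heading 0 -> 120
  FD 3: (-20,0) -> (-21.5,2.598) [heading=120, draw]
  -- iteration 2/6 --
  LT 120: heading 120 -> 240
  FD 3: (-21.5,2.598) -> (-23,0) [heading=240, draw]
  -- iteration 3/6 --
  LT 120: heading 240 -> 0
  FD 3: (-23,0) -> (-20,0) [heading=0, draw]
  -- iteration 4/6 --
  LT 120: heading 0 -> 120
  FD 3: (-20,0) -> (-21.5,2.598) [heading=120, draw]
  -- iteration 5/6 --
  LT 120: heading 120 -> 240
  FD 3: (-21.5,2.598) -> (-23,0) [heading=240, draw]
  -- iteration 6/6 --
  LT 120: heading 240 -> 0
  FD 3: (-23,0) -> (-20,0) [heading=0, draw]
]
LT 30: heading 0 -> 30
Final: pos=(-20,0), heading=30, 7 segment(s) drawn

Answer: -20 0 30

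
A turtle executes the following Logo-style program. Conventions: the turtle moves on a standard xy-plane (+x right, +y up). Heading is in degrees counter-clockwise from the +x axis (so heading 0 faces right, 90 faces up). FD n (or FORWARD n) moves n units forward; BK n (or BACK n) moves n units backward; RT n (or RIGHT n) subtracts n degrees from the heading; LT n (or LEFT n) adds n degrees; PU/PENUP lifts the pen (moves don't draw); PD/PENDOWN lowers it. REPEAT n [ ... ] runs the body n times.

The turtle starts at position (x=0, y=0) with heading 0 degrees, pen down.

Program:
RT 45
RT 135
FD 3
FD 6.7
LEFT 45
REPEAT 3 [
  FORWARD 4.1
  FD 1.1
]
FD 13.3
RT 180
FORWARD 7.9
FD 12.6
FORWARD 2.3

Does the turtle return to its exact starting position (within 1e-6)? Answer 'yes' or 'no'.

Executing turtle program step by step:
Start: pos=(0,0), heading=0, pen down
RT 45: heading 0 -> 315
RT 135: heading 315 -> 180
FD 3: (0,0) -> (-3,0) [heading=180, draw]
FD 6.7: (-3,0) -> (-9.7,0) [heading=180, draw]
LT 45: heading 180 -> 225
REPEAT 3 [
  -- iteration 1/3 --
  FD 4.1: (-9.7,0) -> (-12.599,-2.899) [heading=225, draw]
  FD 1.1: (-12.599,-2.899) -> (-13.377,-3.677) [heading=225, draw]
  -- iteration 2/3 --
  FD 4.1: (-13.377,-3.677) -> (-16.276,-6.576) [heading=225, draw]
  FD 1.1: (-16.276,-6.576) -> (-17.054,-7.354) [heading=225, draw]
  -- iteration 3/3 --
  FD 4.1: (-17.054,-7.354) -> (-19.953,-10.253) [heading=225, draw]
  FD 1.1: (-19.953,-10.253) -> (-20.731,-11.031) [heading=225, draw]
]
FD 13.3: (-20.731,-11.031) -> (-30.135,-20.435) [heading=225, draw]
RT 180: heading 225 -> 45
FD 7.9: (-30.135,-20.435) -> (-24.549,-14.849) [heading=45, draw]
FD 12.6: (-24.549,-14.849) -> (-15.64,-5.94) [heading=45, draw]
FD 2.3: (-15.64,-5.94) -> (-14.013,-4.313) [heading=45, draw]
Final: pos=(-14.013,-4.313), heading=45, 12 segment(s) drawn

Start position: (0, 0)
Final position: (-14.013, -4.313)
Distance = 14.662; >= 1e-6 -> NOT closed

Answer: no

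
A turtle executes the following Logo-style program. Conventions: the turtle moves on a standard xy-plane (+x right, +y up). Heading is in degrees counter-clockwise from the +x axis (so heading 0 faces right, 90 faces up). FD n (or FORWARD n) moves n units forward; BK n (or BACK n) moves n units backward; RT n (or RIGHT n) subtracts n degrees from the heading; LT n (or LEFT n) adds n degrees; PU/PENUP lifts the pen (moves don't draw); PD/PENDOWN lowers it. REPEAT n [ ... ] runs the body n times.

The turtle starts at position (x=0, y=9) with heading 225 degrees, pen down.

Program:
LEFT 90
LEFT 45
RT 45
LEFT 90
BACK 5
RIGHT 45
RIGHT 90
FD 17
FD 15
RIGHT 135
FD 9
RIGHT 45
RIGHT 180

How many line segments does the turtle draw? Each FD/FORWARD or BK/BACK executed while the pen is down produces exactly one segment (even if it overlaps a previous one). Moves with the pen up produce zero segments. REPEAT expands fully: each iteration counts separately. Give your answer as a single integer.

Executing turtle program step by step:
Start: pos=(0,9), heading=225, pen down
LT 90: heading 225 -> 315
LT 45: heading 315 -> 0
RT 45: heading 0 -> 315
LT 90: heading 315 -> 45
BK 5: (0,9) -> (-3.536,5.464) [heading=45, draw]
RT 45: heading 45 -> 0
RT 90: heading 0 -> 270
FD 17: (-3.536,5.464) -> (-3.536,-11.536) [heading=270, draw]
FD 15: (-3.536,-11.536) -> (-3.536,-26.536) [heading=270, draw]
RT 135: heading 270 -> 135
FD 9: (-3.536,-26.536) -> (-9.899,-20.172) [heading=135, draw]
RT 45: heading 135 -> 90
RT 180: heading 90 -> 270
Final: pos=(-9.899,-20.172), heading=270, 4 segment(s) drawn
Segments drawn: 4

Answer: 4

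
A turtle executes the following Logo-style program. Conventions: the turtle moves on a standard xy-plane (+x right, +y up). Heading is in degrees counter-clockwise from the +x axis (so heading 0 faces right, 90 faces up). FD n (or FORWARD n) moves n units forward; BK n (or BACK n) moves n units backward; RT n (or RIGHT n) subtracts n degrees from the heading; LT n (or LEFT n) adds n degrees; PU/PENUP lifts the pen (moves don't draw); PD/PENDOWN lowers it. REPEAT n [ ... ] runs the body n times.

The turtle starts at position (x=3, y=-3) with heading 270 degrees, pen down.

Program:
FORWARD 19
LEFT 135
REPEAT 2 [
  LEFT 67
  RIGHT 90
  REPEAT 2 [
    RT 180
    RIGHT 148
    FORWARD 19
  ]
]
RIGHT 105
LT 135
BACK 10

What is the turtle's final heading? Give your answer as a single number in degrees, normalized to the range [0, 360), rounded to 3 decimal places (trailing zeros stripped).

Executing turtle program step by step:
Start: pos=(3,-3), heading=270, pen down
FD 19: (3,-3) -> (3,-22) [heading=270, draw]
LT 135: heading 270 -> 45
REPEAT 2 [
  -- iteration 1/2 --
  LT 67: heading 45 -> 112
  RT 90: heading 112 -> 22
  REPEAT 2 [
    -- iteration 1/2 --
    RT 180: heading 22 -> 202
    RT 148: heading 202 -> 54
    FD 19: (3,-22) -> (14.168,-6.629) [heading=54, draw]
    -- iteration 2/2 --
    RT 180: heading 54 -> 234
    RT 148: heading 234 -> 86
    FD 19: (14.168,-6.629) -> (15.493,12.325) [heading=86, draw]
  ]
  -- iteration 2/2 --
  LT 67: heading 86 -> 153
  RT 90: heading 153 -> 63
  REPEAT 2 [
    -- iteration 1/2 --
    RT 180: heading 63 -> 243
    RT 148: heading 243 -> 95
    FD 19: (15.493,12.325) -> (13.837,31.253) [heading=95, draw]
    -- iteration 2/2 --
    RT 180: heading 95 -> 275
    RT 148: heading 275 -> 127
    FD 19: (13.837,31.253) -> (2.403,46.427) [heading=127, draw]
  ]
]
RT 105: heading 127 -> 22
LT 135: heading 22 -> 157
BK 10: (2.403,46.427) -> (11.608,42.52) [heading=157, draw]
Final: pos=(11.608,42.52), heading=157, 6 segment(s) drawn

Answer: 157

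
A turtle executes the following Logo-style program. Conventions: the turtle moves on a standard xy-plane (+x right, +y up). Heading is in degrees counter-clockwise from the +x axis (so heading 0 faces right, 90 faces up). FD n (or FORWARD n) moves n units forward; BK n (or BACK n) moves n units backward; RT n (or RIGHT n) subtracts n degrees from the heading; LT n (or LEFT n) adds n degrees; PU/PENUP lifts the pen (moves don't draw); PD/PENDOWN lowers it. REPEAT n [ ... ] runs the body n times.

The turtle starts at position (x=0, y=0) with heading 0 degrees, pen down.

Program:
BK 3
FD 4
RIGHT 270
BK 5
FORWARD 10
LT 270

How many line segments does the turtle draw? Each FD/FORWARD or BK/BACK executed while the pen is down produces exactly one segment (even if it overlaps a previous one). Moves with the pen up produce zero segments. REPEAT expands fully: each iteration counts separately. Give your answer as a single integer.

Executing turtle program step by step:
Start: pos=(0,0), heading=0, pen down
BK 3: (0,0) -> (-3,0) [heading=0, draw]
FD 4: (-3,0) -> (1,0) [heading=0, draw]
RT 270: heading 0 -> 90
BK 5: (1,0) -> (1,-5) [heading=90, draw]
FD 10: (1,-5) -> (1,5) [heading=90, draw]
LT 270: heading 90 -> 0
Final: pos=(1,5), heading=0, 4 segment(s) drawn
Segments drawn: 4

Answer: 4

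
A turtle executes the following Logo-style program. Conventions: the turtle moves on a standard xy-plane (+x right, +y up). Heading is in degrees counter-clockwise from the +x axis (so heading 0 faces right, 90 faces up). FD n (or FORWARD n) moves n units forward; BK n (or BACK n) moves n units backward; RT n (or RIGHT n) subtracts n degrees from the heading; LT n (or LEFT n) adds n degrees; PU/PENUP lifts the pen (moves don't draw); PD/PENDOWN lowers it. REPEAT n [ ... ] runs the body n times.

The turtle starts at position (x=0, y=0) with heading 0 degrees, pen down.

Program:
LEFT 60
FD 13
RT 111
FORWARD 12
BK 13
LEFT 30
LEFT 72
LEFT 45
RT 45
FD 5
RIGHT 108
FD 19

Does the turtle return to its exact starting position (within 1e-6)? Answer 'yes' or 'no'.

Answer: no

Derivation:
Executing turtle program step by step:
Start: pos=(0,0), heading=0, pen down
LT 60: heading 0 -> 60
FD 13: (0,0) -> (6.5,11.258) [heading=60, draw]
RT 111: heading 60 -> 309
FD 12: (6.5,11.258) -> (14.052,1.933) [heading=309, draw]
BK 13: (14.052,1.933) -> (5.871,12.035) [heading=309, draw]
LT 30: heading 309 -> 339
LT 72: heading 339 -> 51
LT 45: heading 51 -> 96
RT 45: heading 96 -> 51
FD 5: (5.871,12.035) -> (9.017,15.921) [heading=51, draw]
RT 108: heading 51 -> 303
FD 19: (9.017,15.921) -> (19.365,-0.014) [heading=303, draw]
Final: pos=(19.365,-0.014), heading=303, 5 segment(s) drawn

Start position: (0, 0)
Final position: (19.365, -0.014)
Distance = 19.365; >= 1e-6 -> NOT closed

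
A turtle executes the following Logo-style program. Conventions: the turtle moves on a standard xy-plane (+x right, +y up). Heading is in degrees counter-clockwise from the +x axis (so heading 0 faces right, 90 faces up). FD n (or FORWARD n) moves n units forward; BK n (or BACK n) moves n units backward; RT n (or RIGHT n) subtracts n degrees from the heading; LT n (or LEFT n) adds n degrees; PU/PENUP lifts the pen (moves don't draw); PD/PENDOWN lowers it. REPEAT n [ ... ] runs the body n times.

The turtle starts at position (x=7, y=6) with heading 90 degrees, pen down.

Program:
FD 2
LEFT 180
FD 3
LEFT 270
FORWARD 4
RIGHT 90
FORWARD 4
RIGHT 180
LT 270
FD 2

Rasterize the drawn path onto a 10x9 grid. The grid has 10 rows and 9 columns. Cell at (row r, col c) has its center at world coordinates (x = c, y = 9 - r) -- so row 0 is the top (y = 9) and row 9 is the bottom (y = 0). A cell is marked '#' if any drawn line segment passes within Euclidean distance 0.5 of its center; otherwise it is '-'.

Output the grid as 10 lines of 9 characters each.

Segment 0: (7,6) -> (7,8)
Segment 1: (7,8) -> (7,5)
Segment 2: (7,5) -> (3,5)
Segment 3: (3,5) -> (3,9)
Segment 4: (3,9) -> (1,9)

Answer: -###-----
---#---#-
---#---#-
---#---#-
---#####-
---------
---------
---------
---------
---------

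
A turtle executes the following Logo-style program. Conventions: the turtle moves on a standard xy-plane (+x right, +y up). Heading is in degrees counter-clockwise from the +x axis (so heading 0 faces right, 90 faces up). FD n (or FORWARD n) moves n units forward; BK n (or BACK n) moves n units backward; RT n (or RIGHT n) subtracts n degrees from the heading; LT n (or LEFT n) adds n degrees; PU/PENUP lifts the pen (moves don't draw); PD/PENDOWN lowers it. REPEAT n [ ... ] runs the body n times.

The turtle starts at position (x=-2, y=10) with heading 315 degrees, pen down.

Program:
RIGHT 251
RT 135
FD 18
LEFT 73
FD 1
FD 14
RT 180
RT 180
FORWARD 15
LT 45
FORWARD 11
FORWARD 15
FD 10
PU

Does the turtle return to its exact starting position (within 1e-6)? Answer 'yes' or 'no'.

Executing turtle program step by step:
Start: pos=(-2,10), heading=315, pen down
RT 251: heading 315 -> 64
RT 135: heading 64 -> 289
FD 18: (-2,10) -> (3.86,-7.019) [heading=289, draw]
LT 73: heading 289 -> 2
FD 1: (3.86,-7.019) -> (4.86,-6.984) [heading=2, draw]
FD 14: (4.86,-6.984) -> (18.851,-6.496) [heading=2, draw]
RT 180: heading 2 -> 182
RT 180: heading 182 -> 2
FD 15: (18.851,-6.496) -> (33.842,-5.972) [heading=2, draw]
LT 45: heading 2 -> 47
FD 11: (33.842,-5.972) -> (41.344,2.073) [heading=47, draw]
FD 15: (41.344,2.073) -> (51.574,13.043) [heading=47, draw]
FD 10: (51.574,13.043) -> (58.394,20.356) [heading=47, draw]
PU: pen up
Final: pos=(58.394,20.356), heading=47, 7 segment(s) drawn

Start position: (-2, 10)
Final position: (58.394, 20.356)
Distance = 61.275; >= 1e-6 -> NOT closed

Answer: no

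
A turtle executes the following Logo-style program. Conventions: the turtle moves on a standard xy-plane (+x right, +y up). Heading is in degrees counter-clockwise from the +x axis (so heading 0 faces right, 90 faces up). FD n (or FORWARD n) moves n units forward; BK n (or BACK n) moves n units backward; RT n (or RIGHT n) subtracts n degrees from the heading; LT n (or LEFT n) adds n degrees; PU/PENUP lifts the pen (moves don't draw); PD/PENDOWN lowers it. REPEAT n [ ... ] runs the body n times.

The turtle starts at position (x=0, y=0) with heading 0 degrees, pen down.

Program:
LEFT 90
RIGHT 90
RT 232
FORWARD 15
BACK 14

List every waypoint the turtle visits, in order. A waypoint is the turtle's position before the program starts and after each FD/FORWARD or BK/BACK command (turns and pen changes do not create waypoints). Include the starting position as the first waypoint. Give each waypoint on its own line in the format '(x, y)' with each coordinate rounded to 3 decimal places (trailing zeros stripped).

Answer: (0, 0)
(-9.235, 11.82)
(-0.616, 0.788)

Derivation:
Executing turtle program step by step:
Start: pos=(0,0), heading=0, pen down
LT 90: heading 0 -> 90
RT 90: heading 90 -> 0
RT 232: heading 0 -> 128
FD 15: (0,0) -> (-9.235,11.82) [heading=128, draw]
BK 14: (-9.235,11.82) -> (-0.616,0.788) [heading=128, draw]
Final: pos=(-0.616,0.788), heading=128, 2 segment(s) drawn
Waypoints (3 total):
(0, 0)
(-9.235, 11.82)
(-0.616, 0.788)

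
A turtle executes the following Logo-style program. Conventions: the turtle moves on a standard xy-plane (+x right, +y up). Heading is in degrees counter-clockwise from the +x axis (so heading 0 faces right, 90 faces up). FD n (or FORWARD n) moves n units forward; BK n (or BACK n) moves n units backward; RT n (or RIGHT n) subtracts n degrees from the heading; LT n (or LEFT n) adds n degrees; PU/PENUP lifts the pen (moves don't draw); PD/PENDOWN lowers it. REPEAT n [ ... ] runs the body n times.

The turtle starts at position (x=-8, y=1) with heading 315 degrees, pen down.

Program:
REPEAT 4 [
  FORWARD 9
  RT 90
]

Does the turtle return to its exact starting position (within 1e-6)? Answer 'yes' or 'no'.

Executing turtle program step by step:
Start: pos=(-8,1), heading=315, pen down
REPEAT 4 [
  -- iteration 1/4 --
  FD 9: (-8,1) -> (-1.636,-5.364) [heading=315, draw]
  RT 90: heading 315 -> 225
  -- iteration 2/4 --
  FD 9: (-1.636,-5.364) -> (-8,-11.728) [heading=225, draw]
  RT 90: heading 225 -> 135
  -- iteration 3/4 --
  FD 9: (-8,-11.728) -> (-14.364,-5.364) [heading=135, draw]
  RT 90: heading 135 -> 45
  -- iteration 4/4 --
  FD 9: (-14.364,-5.364) -> (-8,1) [heading=45, draw]
  RT 90: heading 45 -> 315
]
Final: pos=(-8,1), heading=315, 4 segment(s) drawn

Start position: (-8, 1)
Final position: (-8, 1)
Distance = 0; < 1e-6 -> CLOSED

Answer: yes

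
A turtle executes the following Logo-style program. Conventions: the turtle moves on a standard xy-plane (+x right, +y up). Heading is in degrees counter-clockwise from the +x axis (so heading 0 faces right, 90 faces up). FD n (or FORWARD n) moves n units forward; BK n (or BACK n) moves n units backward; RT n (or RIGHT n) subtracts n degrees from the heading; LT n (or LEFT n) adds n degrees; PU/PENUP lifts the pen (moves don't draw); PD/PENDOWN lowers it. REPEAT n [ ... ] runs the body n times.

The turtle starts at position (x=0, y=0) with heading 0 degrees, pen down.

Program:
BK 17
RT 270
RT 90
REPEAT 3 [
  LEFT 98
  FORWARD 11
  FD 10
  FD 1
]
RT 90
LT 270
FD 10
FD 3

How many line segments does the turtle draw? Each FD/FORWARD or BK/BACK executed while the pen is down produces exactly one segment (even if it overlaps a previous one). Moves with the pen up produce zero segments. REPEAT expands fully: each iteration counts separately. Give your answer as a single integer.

Executing turtle program step by step:
Start: pos=(0,0), heading=0, pen down
BK 17: (0,0) -> (-17,0) [heading=0, draw]
RT 270: heading 0 -> 90
RT 90: heading 90 -> 0
REPEAT 3 [
  -- iteration 1/3 --
  LT 98: heading 0 -> 98
  FD 11: (-17,0) -> (-18.531,10.893) [heading=98, draw]
  FD 10: (-18.531,10.893) -> (-19.923,20.796) [heading=98, draw]
  FD 1: (-19.923,20.796) -> (-20.062,21.786) [heading=98, draw]
  -- iteration 2/3 --
  LT 98: heading 98 -> 196
  FD 11: (-20.062,21.786) -> (-30.636,18.754) [heading=196, draw]
  FD 10: (-30.636,18.754) -> (-40.248,15.998) [heading=196, draw]
  FD 1: (-40.248,15.998) -> (-41.21,15.722) [heading=196, draw]
  -- iteration 3/3 --
  LT 98: heading 196 -> 294
  FD 11: (-41.21,15.722) -> (-36.735,5.673) [heading=294, draw]
  FD 10: (-36.735,5.673) -> (-32.668,-3.463) [heading=294, draw]
  FD 1: (-32.668,-3.463) -> (-32.261,-4.376) [heading=294, draw]
]
RT 90: heading 294 -> 204
LT 270: heading 204 -> 114
FD 10: (-32.261,-4.376) -> (-36.329,4.759) [heading=114, draw]
FD 3: (-36.329,4.759) -> (-37.549,7.5) [heading=114, draw]
Final: pos=(-37.549,7.5), heading=114, 12 segment(s) drawn
Segments drawn: 12

Answer: 12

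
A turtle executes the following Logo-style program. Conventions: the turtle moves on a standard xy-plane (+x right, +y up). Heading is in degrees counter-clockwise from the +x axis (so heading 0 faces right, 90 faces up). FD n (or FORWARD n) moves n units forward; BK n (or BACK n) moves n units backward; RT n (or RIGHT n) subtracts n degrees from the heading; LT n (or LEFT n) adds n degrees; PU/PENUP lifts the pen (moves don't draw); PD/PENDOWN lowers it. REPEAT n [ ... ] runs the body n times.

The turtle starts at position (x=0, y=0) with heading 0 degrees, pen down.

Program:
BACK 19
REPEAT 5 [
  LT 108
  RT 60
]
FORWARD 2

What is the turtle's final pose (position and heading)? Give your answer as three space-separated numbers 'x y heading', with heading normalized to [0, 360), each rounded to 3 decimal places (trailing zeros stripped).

Executing turtle program step by step:
Start: pos=(0,0), heading=0, pen down
BK 19: (0,0) -> (-19,0) [heading=0, draw]
REPEAT 5 [
  -- iteration 1/5 --
  LT 108: heading 0 -> 108
  RT 60: heading 108 -> 48
  -- iteration 2/5 --
  LT 108: heading 48 -> 156
  RT 60: heading 156 -> 96
  -- iteration 3/5 --
  LT 108: heading 96 -> 204
  RT 60: heading 204 -> 144
  -- iteration 4/5 --
  LT 108: heading 144 -> 252
  RT 60: heading 252 -> 192
  -- iteration 5/5 --
  LT 108: heading 192 -> 300
  RT 60: heading 300 -> 240
]
FD 2: (-19,0) -> (-20,-1.732) [heading=240, draw]
Final: pos=(-20,-1.732), heading=240, 2 segment(s) drawn

Answer: -20 -1.732 240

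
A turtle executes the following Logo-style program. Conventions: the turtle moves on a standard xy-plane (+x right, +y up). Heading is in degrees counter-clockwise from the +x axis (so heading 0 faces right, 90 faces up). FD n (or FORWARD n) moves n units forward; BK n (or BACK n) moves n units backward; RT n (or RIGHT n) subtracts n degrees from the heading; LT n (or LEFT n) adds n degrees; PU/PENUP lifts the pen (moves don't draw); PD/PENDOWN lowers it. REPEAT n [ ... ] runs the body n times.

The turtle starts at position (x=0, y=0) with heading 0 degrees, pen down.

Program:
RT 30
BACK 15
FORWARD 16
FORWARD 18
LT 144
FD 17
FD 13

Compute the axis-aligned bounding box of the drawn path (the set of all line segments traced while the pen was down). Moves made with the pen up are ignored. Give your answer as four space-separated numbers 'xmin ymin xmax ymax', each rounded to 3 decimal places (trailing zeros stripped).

Answer: -12.99 -9.5 16.454 17.906

Derivation:
Executing turtle program step by step:
Start: pos=(0,0), heading=0, pen down
RT 30: heading 0 -> 330
BK 15: (0,0) -> (-12.99,7.5) [heading=330, draw]
FD 16: (-12.99,7.5) -> (0.866,-0.5) [heading=330, draw]
FD 18: (0.866,-0.5) -> (16.454,-9.5) [heading=330, draw]
LT 144: heading 330 -> 114
FD 17: (16.454,-9.5) -> (9.54,6.03) [heading=114, draw]
FD 13: (9.54,6.03) -> (4.252,17.906) [heading=114, draw]
Final: pos=(4.252,17.906), heading=114, 5 segment(s) drawn

Segment endpoints: x in {-12.99, 0, 0.866, 4.252, 9.54, 16.454}, y in {-9.5, -0.5, 0, 6.03, 7.5, 17.906}
xmin=-12.99, ymin=-9.5, xmax=16.454, ymax=17.906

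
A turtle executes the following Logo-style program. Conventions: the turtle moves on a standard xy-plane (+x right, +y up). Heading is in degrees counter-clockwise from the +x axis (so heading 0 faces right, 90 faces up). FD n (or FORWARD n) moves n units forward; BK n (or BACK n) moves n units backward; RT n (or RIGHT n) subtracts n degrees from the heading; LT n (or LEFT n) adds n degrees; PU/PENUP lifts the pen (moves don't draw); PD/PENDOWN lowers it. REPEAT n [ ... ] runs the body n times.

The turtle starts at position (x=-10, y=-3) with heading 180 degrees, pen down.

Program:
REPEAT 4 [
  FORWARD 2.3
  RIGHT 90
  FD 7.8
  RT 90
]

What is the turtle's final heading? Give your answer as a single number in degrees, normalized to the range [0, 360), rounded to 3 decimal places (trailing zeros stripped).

Answer: 180

Derivation:
Executing turtle program step by step:
Start: pos=(-10,-3), heading=180, pen down
REPEAT 4 [
  -- iteration 1/4 --
  FD 2.3: (-10,-3) -> (-12.3,-3) [heading=180, draw]
  RT 90: heading 180 -> 90
  FD 7.8: (-12.3,-3) -> (-12.3,4.8) [heading=90, draw]
  RT 90: heading 90 -> 0
  -- iteration 2/4 --
  FD 2.3: (-12.3,4.8) -> (-10,4.8) [heading=0, draw]
  RT 90: heading 0 -> 270
  FD 7.8: (-10,4.8) -> (-10,-3) [heading=270, draw]
  RT 90: heading 270 -> 180
  -- iteration 3/4 --
  FD 2.3: (-10,-3) -> (-12.3,-3) [heading=180, draw]
  RT 90: heading 180 -> 90
  FD 7.8: (-12.3,-3) -> (-12.3,4.8) [heading=90, draw]
  RT 90: heading 90 -> 0
  -- iteration 4/4 --
  FD 2.3: (-12.3,4.8) -> (-10,4.8) [heading=0, draw]
  RT 90: heading 0 -> 270
  FD 7.8: (-10,4.8) -> (-10,-3) [heading=270, draw]
  RT 90: heading 270 -> 180
]
Final: pos=(-10,-3), heading=180, 8 segment(s) drawn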